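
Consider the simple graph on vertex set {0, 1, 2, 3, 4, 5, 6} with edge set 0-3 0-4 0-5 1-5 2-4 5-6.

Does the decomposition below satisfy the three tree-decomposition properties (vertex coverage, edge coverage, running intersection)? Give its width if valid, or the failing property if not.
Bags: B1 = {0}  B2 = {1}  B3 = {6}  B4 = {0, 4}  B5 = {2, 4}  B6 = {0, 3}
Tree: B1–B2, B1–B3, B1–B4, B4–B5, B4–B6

A tree decomposition must satisfy three properties: every vertex lies in some bag; for every edge, both endpoints lie together in some bag; and for every vertex, the bags containing it form a connected subtree. Here vertex 5 appears in no bag, so the decomposition is invalid.

No — vertex 5 appears in no bag.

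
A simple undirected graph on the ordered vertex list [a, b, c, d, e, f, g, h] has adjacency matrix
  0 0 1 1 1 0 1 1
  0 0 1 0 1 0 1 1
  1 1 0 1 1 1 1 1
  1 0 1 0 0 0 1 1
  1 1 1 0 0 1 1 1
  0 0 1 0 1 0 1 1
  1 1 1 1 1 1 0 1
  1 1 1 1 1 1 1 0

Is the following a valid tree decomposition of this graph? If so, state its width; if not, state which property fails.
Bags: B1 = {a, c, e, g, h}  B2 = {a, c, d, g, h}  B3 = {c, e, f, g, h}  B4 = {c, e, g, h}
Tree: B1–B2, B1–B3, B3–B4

No — vertex b appears in no bag.

A tree decomposition must satisfy three properties: every vertex lies in some bag; for every edge, both endpoints lie together in some bag; and for every vertex, the bags containing it form a connected subtree. Here vertex b appears in no bag, so the decomposition is invalid.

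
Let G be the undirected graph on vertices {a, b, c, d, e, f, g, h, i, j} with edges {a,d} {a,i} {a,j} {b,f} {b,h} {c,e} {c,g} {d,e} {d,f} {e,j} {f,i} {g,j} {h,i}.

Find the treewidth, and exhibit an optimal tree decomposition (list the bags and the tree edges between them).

Every bag has size at most 3, so the width is 3 − 1 = 2 and tw(G) ≤ 2. Since b–h–i–f–b is a cycle in G, G is not acyclic. Forests are exactly the graphs of treewidth ≤ 1, so tw(G) ≥ 2. Combining the bounds, tw(G) = 2.

Treewidth 2.
One such decomposition:
Bags: B1 = {b, f, h}  B2 = {f, h, i}  B3 = {d, f, i}  B4 = {a, d, i}  B5 = {a, d, e}  B6 = {a, e, j}  B7 = {c, e, j}  B8 = {c, g, j}
Tree: B1–B2, B2–B3, B3–B4, B4–B5, B5–B6, B6–B7, B7–B8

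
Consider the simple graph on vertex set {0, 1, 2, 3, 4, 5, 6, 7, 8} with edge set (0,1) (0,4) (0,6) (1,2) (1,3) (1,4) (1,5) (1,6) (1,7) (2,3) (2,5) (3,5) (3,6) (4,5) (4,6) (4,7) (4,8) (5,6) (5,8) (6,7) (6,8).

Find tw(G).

3

A width-3 tree decomposition is:
Bags: B1 = {1, 4, 6, 7}  B2 = {1, 4, 5, 6}  B3 = {4, 5, 6, 8}  B4 = {1, 3, 5, 6}  B5 = {0, 1, 4, 6}  B6 = {1, 2, 3, 5}
Tree: B1–B2, B2–B3, B2–B4, B1–B5, B4–B6
The largest bag has 4 vertices, giving width 3; this decomposition certifies tw(G) ≤ 3. For the lower bound, the 4 vertices {4, 5, 6, 8} are pairwise adjacent, and any tree decomposition puts a clique entirely inside one bag — forcing width ≥ 3. Hence tw(G) = 3 exactly.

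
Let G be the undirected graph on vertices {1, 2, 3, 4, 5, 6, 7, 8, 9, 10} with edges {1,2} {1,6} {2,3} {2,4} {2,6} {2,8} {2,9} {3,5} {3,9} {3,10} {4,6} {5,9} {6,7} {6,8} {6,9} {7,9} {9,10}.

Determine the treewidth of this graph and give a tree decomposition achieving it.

The largest bag has 3 vertices, giving width 2; this decomposition certifies tw(G) ≤ 2. Conversely, {2, 3, 9} is a clique of size 3, and the vertices of any clique must share a bag in every tree decomposition; so some bag has ≥ 3 vertices and tw(G) ≥ 2. Combining the bounds, tw(G) = 2.

Treewidth 2.
One optimal decomposition is:
Bags: B1 = {1, 2, 6}  B2 = {2, 6, 9}  B3 = {2, 3, 9}  B4 = {3, 5, 9}  B5 = {2, 4, 6}  B6 = {6, 7, 9}  B7 = {2, 6, 8}  B8 = {3, 9, 10}
Tree: B1–B2, B2–B3, B3–B4, B2–B5, B2–B6, B5–B7, B3–B8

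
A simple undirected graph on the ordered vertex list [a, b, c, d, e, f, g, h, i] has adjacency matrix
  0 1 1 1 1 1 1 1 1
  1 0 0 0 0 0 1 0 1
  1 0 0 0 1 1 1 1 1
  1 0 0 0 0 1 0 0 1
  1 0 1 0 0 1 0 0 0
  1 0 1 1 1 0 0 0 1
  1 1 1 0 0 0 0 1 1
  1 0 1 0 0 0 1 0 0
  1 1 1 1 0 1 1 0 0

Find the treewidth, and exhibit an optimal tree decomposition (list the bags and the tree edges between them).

Every bag has size at most 4, so the width is 4 − 1 = 3 and tw(G) ≤ 3. Conversely, {a, c, e, f} is a clique of size 4, and the vertices of any clique must share a bag in every tree decomposition; so some bag has ≥ 4 vertices and tw(G) ≥ 3. The upper and lower bounds meet at 3, so that is the treewidth.

Treewidth 3.
Bags: B1 = {a, c, f, i}  B2 = {a, c, g, i}  B3 = {a, c, e, f}  B4 = {a, c, g, h}  B5 = {a, d, f, i}  B6 = {a, b, g, i}
Tree: B1–B2, B1–B3, B2–B4, B1–B5, B2–B6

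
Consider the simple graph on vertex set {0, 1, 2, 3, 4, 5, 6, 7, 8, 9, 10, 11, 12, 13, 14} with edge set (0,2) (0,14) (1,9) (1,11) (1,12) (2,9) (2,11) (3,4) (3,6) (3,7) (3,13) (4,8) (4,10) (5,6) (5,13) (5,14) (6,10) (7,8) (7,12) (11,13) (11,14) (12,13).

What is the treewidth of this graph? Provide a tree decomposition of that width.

Each bag holds 4 vertices, so the decomposition has width 3, which upper-bounds the treewidth. For the lower bound: the 4 vertex sets {0,2,9}, {1}, {11}, {5,12,13,14} are disjoint, each induces a connected subgraph, and every pair is joined by at least one edge of G. Contracting each set to a single vertex therefore yields K_{4} as a minor, and since treewidth is minor-monotone, tw(G) ≥ tw(K_{4}) = 3. Combining the bounds, tw(G) = 3.

Treewidth 3.
One such decomposition:
Bags: B1 = {0, 1, 2, 9}  B2 = {0, 1, 2, 11}  B3 = {0, 1, 11, 14}  B4 = {1, 11, 12, 14}  B5 = {11, 12, 13, 14}  B6 = {5, 12, 13, 14}  B7 = {5, 7, 12, 13}  B8 = {3, 5, 7, 13}  B9 = {3, 5, 6, 7}  B10 = {3, 6, 7, 8}  B11 = {3, 4, 6, 8}  B12 = {4, 6, 8, 10}
Tree: B1–B2, B2–B3, B3–B4, B4–B5, B5–B6, B6–B7, B7–B8, B8–B9, B9–B10, B10–B11, B11–B12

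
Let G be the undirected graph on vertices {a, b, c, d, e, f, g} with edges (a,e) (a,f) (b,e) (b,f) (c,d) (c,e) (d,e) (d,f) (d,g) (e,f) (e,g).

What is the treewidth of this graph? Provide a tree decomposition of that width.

The largest bag has 3 vertices, giving width 2; this decomposition certifies tw(G) ≤ 2. On the other hand G contains the 3-clique {d, e, g}. A clique must lie in a single bag of any decomposition, so no decomposition can have width below 2. The upper and lower bounds meet at 2, so that is the treewidth.

Treewidth 2.
One optimal decomposition is:
Bags: B1 = {d, e, f}  B2 = {d, e, g}  B3 = {c, d, e}  B4 = {a, e, f}  B5 = {b, e, f}
Tree: B1–B2, B2–B3, B1–B4, B1–B5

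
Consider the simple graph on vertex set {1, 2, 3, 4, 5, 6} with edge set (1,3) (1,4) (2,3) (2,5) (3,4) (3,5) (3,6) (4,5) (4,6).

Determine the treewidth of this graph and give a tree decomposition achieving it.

Treewidth 2.
One such decomposition:
Bags: B1 = {1, 3, 4}  B2 = {3, 4, 6}  B3 = {3, 4, 5}  B4 = {2, 3, 5}
Tree: B1–B2, B1–B3, B3–B4

Each bag holds 3 vertices, so the decomposition has width 2, which upper-bounds the treewidth. For the lower bound, the 3 vertices {2, 3, 5} are pairwise adjacent, and any tree decomposition puts a clique entirely inside one bag — forcing width ≥ 2. Hence tw(G) = 2 exactly.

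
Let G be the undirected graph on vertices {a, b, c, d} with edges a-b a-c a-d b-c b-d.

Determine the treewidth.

A width-2 tree decomposition is:
Bags: B1 = {a, b, c}  B2 = {a, b, d}
Tree: B1–B2
Every bag has size at most 3, so the width is 3 − 1 = 2 and tw(G) ≤ 2. For the lower bound, the 3 vertices {a, b, d} are pairwise adjacent, and any tree decomposition puts a clique entirely inside one bag — forcing width ≥ 2. Hence tw(G) = 2 exactly.

2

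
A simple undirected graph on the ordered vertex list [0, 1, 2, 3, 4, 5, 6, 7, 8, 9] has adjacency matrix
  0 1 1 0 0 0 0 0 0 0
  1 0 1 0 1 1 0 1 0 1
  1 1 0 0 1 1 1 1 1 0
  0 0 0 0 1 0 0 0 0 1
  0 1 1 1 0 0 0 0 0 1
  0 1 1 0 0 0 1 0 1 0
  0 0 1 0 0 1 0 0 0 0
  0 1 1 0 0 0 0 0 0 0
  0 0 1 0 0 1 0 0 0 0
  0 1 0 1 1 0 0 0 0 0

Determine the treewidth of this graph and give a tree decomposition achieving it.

Every bag has size at most 3, so the width is 3 − 1 = 2 and tw(G) ≤ 2. Conversely, {1, 4, 9} is a clique of size 3, and the vertices of any clique must share a bag in every tree decomposition; so some bag has ≥ 3 vertices and tw(G) ≥ 2. Combining the bounds, tw(G) = 2.

Treewidth 2.
One optimal decomposition is:
Bags: B1 = {1, 4, 9}  B2 = {1, 2, 4}  B3 = {1, 2, 5}  B4 = {3, 4, 9}  B5 = {1, 2, 7}  B6 = {2, 5, 8}  B7 = {0, 1, 2}  B8 = {2, 5, 6}
Tree: B1–B2, B2–B3, B1–B4, B3–B5, B3–B6, B5–B7, B3–B8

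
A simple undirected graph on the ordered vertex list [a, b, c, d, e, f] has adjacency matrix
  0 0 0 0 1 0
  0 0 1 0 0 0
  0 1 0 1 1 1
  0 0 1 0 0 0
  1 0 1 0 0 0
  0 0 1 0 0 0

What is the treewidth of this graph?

1

A width-1 tree decomposition is:
Bags: B1 = {c, f}  B2 = {b, c}  B3 = {c, e}  B4 = {a, e}  B5 = {c, d}
Tree: B1–B2, B2–B3, B3–B4, B3–B5
Every bag has size at most 2, so the width is 2 − 1 = 1 and tw(G) ≤ 1. G has an edge, so its treewidth is at least 1. The upper and lower bounds meet at 1, so that is the treewidth.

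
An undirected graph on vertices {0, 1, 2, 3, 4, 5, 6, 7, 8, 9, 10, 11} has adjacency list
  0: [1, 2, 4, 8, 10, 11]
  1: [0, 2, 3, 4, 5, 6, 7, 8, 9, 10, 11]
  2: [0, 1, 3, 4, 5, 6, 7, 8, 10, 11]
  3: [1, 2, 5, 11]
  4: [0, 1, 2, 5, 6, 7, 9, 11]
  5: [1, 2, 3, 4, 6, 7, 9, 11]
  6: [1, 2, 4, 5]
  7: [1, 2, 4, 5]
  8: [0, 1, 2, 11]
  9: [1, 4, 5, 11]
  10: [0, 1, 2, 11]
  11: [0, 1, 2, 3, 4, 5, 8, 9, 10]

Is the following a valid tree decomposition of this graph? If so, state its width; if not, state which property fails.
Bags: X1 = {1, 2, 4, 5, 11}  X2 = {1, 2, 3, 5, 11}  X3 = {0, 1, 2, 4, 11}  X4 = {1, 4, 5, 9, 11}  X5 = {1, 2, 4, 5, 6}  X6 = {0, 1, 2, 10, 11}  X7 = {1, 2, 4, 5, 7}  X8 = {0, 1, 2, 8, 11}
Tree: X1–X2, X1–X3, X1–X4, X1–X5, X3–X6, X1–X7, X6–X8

Yes; width 4.

Vertex coverage: the bags together contain {0, 1, 2, 3, 4, 5, 6, 7, 8, 9, 10, 11}, the full vertex set. Edge coverage: each edge of G has both endpoints in at least one bag. Running intersection: for every vertex, the bags containing it form a connected subtree. All three properties hold, so this is a valid tree decomposition of width max|bag| − 1 = 4, and hence tw(G) ≤ 4.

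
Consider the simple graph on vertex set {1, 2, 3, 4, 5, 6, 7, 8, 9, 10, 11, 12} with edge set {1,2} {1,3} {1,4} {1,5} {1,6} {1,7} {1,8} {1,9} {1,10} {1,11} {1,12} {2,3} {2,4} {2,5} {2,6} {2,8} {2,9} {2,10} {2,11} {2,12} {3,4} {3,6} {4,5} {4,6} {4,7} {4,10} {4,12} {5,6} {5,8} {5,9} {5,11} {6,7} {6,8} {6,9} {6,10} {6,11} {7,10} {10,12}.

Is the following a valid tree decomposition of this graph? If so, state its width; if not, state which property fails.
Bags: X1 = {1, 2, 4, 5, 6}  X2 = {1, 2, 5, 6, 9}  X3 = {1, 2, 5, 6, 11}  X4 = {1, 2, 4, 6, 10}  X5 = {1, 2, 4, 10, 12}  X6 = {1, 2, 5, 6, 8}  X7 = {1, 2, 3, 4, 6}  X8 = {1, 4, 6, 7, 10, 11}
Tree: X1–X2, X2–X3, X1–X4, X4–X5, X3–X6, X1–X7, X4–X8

No — bags containing vertex 11 are not connected in the tree.

A tree decomposition must satisfy three properties: every vertex lies in some bag; for every edge, both endpoints lie together in some bag; and for every vertex, the bags containing it form a connected subtree. Here bags containing vertex 11 are not connected in the tree, so the decomposition is invalid.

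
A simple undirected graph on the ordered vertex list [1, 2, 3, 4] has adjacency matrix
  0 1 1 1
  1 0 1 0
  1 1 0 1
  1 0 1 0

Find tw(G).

2

A width-2 tree decomposition is:
Bags: B1 = {1, 2, 3}  B2 = {1, 3, 4}
Tree: B1–B2
Every bag has size at most 3, so the width is 3 − 1 = 2 and tw(G) ≤ 2. On the other hand G contains the 3-clique {1, 2, 3}. A clique must lie in a single bag of any decomposition, so no decomposition can have width below 2. Therefore the treewidth is 2.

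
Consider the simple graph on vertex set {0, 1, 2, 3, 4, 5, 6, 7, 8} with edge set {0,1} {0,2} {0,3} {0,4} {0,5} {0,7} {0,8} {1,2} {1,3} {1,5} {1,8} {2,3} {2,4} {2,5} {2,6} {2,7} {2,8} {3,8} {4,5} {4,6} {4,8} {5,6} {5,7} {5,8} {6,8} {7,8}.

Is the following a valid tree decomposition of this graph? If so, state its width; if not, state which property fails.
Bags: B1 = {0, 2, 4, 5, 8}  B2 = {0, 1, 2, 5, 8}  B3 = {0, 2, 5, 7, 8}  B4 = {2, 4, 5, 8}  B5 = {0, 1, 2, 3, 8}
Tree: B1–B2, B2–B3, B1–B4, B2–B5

A tree decomposition must satisfy three properties: every vertex lies in some bag; for every edge, both endpoints lie together in some bag; and for every vertex, the bags containing it form a connected subtree. Here vertex 6 appears in no bag, so the decomposition is invalid.

No — vertex 6 appears in no bag.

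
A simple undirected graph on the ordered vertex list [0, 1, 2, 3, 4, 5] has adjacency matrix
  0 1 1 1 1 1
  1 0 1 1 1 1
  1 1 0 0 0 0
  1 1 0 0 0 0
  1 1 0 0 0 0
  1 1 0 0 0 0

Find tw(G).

A width-2 tree decomposition is:
Bags: B1 = {0, 1, 5}  B2 = {0, 1, 3}  B3 = {0, 1, 2}  B4 = {0, 1, 4}
Tree: B1–B2, B1–B3, B2–B4
The largest bag has 3 vertices, giving width 2; this decomposition certifies tw(G) ≤ 2. On the other hand G contains the 3-clique {0, 1, 2}. A clique must lie in a single bag of any decomposition, so no decomposition can have width below 2. Hence tw(G) = 2 exactly.

2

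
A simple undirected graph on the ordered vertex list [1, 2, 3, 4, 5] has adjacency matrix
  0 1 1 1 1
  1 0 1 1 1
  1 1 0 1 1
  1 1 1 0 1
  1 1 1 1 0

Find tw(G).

4

A width-4 tree decomposition is:
Bags: B1 = {1, 2, 3, 4, 5}
Tree: (single bag)
A single bag containing all 5 vertices is trivially a valid decomposition of width 4. For the lower bound, the 5 vertices {1, 2, 3, 4, 5} are pairwise adjacent, and any tree decomposition puts a clique entirely inside one bag — forcing width ≥ 4. The upper and lower bounds meet at 4, so that is the treewidth.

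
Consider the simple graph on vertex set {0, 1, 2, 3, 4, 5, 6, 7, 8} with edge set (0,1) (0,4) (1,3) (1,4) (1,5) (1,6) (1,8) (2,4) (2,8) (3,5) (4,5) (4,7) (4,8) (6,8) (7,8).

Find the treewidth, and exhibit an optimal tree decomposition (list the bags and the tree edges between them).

Treewidth 2.
Bags: B1 = {1, 4, 8}  B2 = {4, 7, 8}  B3 = {1, 4, 5}  B4 = {1, 6, 8}  B5 = {0, 1, 4}  B6 = {2, 4, 8}  B7 = {1, 3, 5}
Tree: B1–B2, B1–B3, B1–B4, B3–B5, B1–B6, B3–B7

Every bag has size at most 3, so the width is 3 − 1 = 2 and tw(G) ≤ 2. On the other hand G contains the 3-clique {1, 3, 5}. A clique must lie in a single bag of any decomposition, so no decomposition can have width below 2. Hence tw(G) = 2 exactly.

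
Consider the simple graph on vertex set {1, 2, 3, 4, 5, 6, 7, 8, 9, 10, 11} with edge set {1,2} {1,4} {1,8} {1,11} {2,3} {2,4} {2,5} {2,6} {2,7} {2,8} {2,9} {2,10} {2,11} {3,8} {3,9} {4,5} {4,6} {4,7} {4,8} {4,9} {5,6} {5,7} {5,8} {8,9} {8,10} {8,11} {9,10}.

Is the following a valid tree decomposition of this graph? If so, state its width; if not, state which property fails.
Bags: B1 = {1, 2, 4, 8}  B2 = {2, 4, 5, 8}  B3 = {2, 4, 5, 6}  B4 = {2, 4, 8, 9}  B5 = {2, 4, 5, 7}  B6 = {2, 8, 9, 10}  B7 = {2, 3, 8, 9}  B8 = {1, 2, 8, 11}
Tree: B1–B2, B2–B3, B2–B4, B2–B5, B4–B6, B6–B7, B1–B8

Checking the three conditions: (i) the bags cover all of {1, 2, 3, 4, 5, 6, 7, 8, 9, 10, 11}; (ii) for each edge, some bag contains both endpoints; (iii) the bags containing any fixed vertex form a subtree. All hold, so the decomposition is valid with width 4 − 1 = 3.

Yes; width 3.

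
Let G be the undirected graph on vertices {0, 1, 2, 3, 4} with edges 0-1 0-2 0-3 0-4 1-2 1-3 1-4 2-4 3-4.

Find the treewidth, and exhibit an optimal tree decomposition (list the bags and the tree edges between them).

The largest bag has 4 vertices, giving width 3; this decomposition certifies tw(G) ≤ 3. Conversely, {0, 1, 2, 4} is a clique of size 4, and the vertices of any clique must share a bag in every tree decomposition; so some bag has ≥ 4 vertices and tw(G) ≥ 3. Hence tw(G) = 3 exactly.

Treewidth 3.
One such decomposition:
Bags: B1 = {0, 1, 2, 4}  B2 = {0, 1, 3, 4}
Tree: B1–B2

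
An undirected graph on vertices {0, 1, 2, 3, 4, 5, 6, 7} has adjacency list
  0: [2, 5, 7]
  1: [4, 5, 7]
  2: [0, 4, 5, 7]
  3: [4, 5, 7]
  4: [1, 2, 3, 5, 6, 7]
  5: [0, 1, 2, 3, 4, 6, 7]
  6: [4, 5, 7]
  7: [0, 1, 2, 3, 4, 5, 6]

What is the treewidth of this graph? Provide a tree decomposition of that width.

Treewidth 3.
Bags: B1 = {0, 2, 5, 7}  B2 = {2, 4, 5, 7}  B3 = {4, 5, 6, 7}  B4 = {3, 4, 5, 7}  B5 = {1, 4, 5, 7}
Tree: B1–B2, B2–B3, B2–B4, B3–B5

Every bag has size at most 4, so the width is 4 − 1 = 3 and tw(G) ≤ 3. Conversely, {0, 2, 5, 7} is a clique of size 4, and the vertices of any clique must share a bag in every tree decomposition; so some bag has ≥ 4 vertices and tw(G) ≥ 3. The upper and lower bounds meet at 3, so that is the treewidth.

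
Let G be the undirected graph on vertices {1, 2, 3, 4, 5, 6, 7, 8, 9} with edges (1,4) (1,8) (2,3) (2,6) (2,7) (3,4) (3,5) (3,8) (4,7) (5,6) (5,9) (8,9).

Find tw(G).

3

A width-3 tree decomposition is:
Bags: B1 = {1, 2, 4, 7}  B2 = {1, 2, 3, 4}  B3 = {1, 2, 3, 8}  B4 = {2, 3, 6, 8}  B5 = {3, 5, 6, 8}  B6 = {5, 6, 8, 9}
Tree: B1–B2, B2–B3, B3–B4, B4–B5, B5–B6
Every bag has size at most 4, so the width is 4 − 1 = 3 and tw(G) ≤ 3. For the lower bound: the 4 vertex sets {1,4,7}, {2}, {3}, {5,6,8,9} are disjoint, each induces a connected subgraph, and every pair is joined by at least one edge of G. Contracting each set to a single vertex therefore yields K_{4} as a minor, and since treewidth is minor-monotone, tw(G) ≥ tw(K_{4}) = 3. The upper and lower bounds meet at 3, so that is the treewidth.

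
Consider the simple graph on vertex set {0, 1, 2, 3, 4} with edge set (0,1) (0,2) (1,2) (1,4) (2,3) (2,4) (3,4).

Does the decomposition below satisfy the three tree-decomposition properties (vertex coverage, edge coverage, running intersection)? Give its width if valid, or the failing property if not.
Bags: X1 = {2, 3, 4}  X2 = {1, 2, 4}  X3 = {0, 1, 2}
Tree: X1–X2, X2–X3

Yes; width 2.

Vertex coverage: the bags together contain {0, 1, 2, 3, 4}, the full vertex set. Edge coverage: each edge of G has both endpoints in at least one bag. Running intersection: for every vertex, the bags containing it form a connected subtree. All three properties hold, so this is a valid tree decomposition of width max|bag| − 1 = 2, and hence tw(G) ≤ 2.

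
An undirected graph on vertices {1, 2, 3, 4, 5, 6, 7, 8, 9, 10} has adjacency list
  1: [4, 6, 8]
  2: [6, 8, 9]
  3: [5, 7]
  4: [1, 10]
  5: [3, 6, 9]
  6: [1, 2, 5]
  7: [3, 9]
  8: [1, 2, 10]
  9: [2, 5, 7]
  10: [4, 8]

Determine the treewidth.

2

A width-2 tree decomposition is:
Bags: B1 = {1, 4, 10}  B2 = {1, 8, 10}  B3 = {1, 6, 8}  B4 = {2, 6, 8}  B5 = {2, 5, 6}  B6 = {2, 5, 9}  B7 = {3, 5, 9}  B8 = {3, 7, 9}
Tree: B1–B2, B2–B3, B3–B4, B4–B5, B5–B6, B6–B7, B7–B8
The largest bag has 3 vertices, giving width 2; this decomposition certifies tw(G) ≤ 2. For the lower bound, G contains the cycle 4–10–8–1–4, so G is not a forest; only forests have treewidth ≤ 1, hence tw(G) ≥ 2. The upper and lower bounds meet at 2, so that is the treewidth.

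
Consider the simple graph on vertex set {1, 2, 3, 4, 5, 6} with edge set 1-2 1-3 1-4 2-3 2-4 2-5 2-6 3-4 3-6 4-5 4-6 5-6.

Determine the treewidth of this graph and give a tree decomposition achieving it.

The largest bag has 4 vertices, giving width 3; this decomposition certifies tw(G) ≤ 3. On the other hand G contains the 4-clique {1, 2, 3, 4}. A clique must lie in a single bag of any decomposition, so no decomposition can have width below 3. Combining the bounds, tw(G) = 3.

Treewidth 3.
Bags: B1 = {2, 3, 4, 6}  B2 = {2, 4, 5, 6}  B3 = {1, 2, 3, 4}
Tree: B1–B2, B1–B3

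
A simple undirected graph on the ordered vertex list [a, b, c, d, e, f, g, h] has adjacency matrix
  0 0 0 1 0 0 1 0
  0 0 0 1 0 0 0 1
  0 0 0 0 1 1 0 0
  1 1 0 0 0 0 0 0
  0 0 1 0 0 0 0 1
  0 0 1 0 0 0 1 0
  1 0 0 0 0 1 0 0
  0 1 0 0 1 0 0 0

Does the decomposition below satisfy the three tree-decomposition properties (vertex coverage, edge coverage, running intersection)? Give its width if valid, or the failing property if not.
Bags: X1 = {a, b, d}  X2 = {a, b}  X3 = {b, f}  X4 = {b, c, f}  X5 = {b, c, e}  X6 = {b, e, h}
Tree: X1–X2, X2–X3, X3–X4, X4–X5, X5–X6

No — vertex g appears in no bag.

A tree decomposition must satisfy three properties: every vertex lies in some bag; for every edge, both endpoints lie together in some bag; and for every vertex, the bags containing it form a connected subtree. Here vertex g appears in no bag, so the decomposition is invalid.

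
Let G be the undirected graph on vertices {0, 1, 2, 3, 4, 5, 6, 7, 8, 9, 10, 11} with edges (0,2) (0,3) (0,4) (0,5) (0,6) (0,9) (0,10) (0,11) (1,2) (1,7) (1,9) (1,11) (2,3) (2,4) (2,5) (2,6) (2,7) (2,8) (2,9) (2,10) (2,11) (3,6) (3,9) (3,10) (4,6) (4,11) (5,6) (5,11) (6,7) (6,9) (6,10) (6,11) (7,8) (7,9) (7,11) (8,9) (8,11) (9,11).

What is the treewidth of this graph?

4

A width-4 tree decomposition is:
Bags: B1 = {0, 2, 6, 9, 11}  B2 = {0, 2, 5, 6, 11}  B3 = {2, 6, 7, 9, 11}  B4 = {0, 2, 4, 6, 11}  B5 = {1, 2, 7, 9, 11}  B6 = {0, 2, 3, 6, 9}  B7 = {2, 7, 8, 9, 11}  B8 = {0, 2, 3, 6, 10}
Tree: B1–B2, B1–B3, B2–B4, B3–B5, B1–B6, B3–B7, B6–B8
Every bag has size at most 5, so the width is 5 − 1 = 4 and tw(G) ≤ 4. On the other hand G contains the 5-clique {2, 7, 8, 9, 11}. A clique must lie in a single bag of any decomposition, so no decomposition can have width below 4. Combining the bounds, tw(G) = 4.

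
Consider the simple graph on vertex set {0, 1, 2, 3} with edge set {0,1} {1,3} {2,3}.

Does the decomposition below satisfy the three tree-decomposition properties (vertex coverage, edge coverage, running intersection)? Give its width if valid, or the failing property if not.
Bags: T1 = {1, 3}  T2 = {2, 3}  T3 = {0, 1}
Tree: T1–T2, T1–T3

Checking the three conditions: (i) the bags cover all of {0, 1, 2, 3}; (ii) for each edge, some bag contains both endpoints; (iii) the bags containing any fixed vertex form a subtree. All hold, so the decomposition is valid with width 2 − 1 = 1.

Yes; width 1.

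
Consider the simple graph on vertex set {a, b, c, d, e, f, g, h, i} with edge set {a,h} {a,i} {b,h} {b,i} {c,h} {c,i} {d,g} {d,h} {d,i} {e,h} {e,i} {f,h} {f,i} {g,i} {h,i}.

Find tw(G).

A width-2 tree decomposition is:
Bags: B1 = {d, h, i}  B2 = {f, h, i}  B3 = {a, h, i}  B4 = {e, h, i}  B5 = {b, h, i}  B6 = {d, g, i}  B7 = {c, h, i}
Tree: B1–B2, B1–B3, B3–B4, B2–B5, B1–B6, B3–B7
Each bag holds 3 vertices, so the decomposition has width 2, which upper-bounds the treewidth. For the lower bound, the 3 vertices {d, g, i} are pairwise adjacent, and any tree decomposition puts a clique entirely inside one bag — forcing width ≥ 2. Hence tw(G) = 2 exactly.

2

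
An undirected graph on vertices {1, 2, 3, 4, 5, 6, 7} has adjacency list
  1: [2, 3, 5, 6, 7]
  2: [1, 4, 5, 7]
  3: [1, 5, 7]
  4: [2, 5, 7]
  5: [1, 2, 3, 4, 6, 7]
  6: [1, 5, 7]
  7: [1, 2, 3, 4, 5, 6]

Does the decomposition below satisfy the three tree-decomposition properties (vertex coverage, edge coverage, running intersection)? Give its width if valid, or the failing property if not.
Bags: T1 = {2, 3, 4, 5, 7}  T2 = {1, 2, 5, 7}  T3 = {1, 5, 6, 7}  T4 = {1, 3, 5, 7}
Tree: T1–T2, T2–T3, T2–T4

No — bags containing vertex 3 are not connected in the tree.

A tree decomposition must satisfy three properties: every vertex lies in some bag; for every edge, both endpoints lie together in some bag; and for every vertex, the bags containing it form a connected subtree. Here bags containing vertex 3 are not connected in the tree, so the decomposition is invalid.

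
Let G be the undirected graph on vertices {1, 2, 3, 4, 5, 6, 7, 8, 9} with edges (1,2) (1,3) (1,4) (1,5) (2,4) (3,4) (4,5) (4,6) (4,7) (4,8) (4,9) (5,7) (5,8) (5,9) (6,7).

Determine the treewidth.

A width-2 tree decomposition is:
Bags: B1 = {1, 4, 5}  B2 = {4, 5, 9}  B3 = {4, 5, 7}  B4 = {4, 5, 8}  B5 = {1, 2, 4}  B6 = {4, 6, 7}  B7 = {1, 3, 4}
Tree: B1–B2, B2–B3, B2–B4, B1–B5, B3–B6, B5–B7
Each bag holds 3 vertices, so the decomposition has width 2, which upper-bounds the treewidth. Conversely, {1, 2, 4} is a clique of size 3, and the vertices of any clique must share a bag in every tree decomposition; so some bag has ≥ 3 vertices and tw(G) ≥ 2. Combining the bounds, tw(G) = 2.

2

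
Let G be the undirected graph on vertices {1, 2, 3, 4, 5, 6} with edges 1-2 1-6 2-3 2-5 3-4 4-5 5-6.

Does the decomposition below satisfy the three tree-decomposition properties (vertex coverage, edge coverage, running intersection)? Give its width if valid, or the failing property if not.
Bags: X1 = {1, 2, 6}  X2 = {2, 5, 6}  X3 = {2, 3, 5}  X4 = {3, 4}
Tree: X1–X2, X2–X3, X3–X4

A tree decomposition must satisfy three properties: every vertex lies in some bag; for every edge, both endpoints lie together in some bag; and for every vertex, the bags containing it form a connected subtree. Here edge (5,4) lies in no bag, so the decomposition is invalid.

No — edge (5,4) lies in no bag.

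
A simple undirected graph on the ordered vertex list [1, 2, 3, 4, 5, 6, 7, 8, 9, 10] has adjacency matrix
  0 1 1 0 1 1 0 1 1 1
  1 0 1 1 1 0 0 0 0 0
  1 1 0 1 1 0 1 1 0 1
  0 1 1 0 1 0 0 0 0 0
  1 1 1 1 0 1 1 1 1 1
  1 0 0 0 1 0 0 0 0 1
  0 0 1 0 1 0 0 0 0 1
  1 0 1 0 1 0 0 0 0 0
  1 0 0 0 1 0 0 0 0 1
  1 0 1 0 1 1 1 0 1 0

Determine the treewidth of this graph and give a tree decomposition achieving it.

Treewidth 3.
One optimal decomposition is:
Bags: B1 = {1, 5, 6, 10}  B2 = {1, 3, 5, 10}  B3 = {3, 5, 7, 10}  B4 = {1, 3, 5, 8}  B5 = {1, 2, 3, 5}  B6 = {2, 3, 4, 5}  B7 = {1, 5, 9, 10}
Tree: B1–B2, B2–B3, B2–B4, B2–B5, B5–B6, B1–B7

Each bag holds 4 vertices, so the decomposition has width 3, which upper-bounds the treewidth. For the lower bound, the 4 vertices {1, 5, 9, 10} are pairwise adjacent, and any tree decomposition puts a clique entirely inside one bag — forcing width ≥ 3. Therefore the treewidth is 3.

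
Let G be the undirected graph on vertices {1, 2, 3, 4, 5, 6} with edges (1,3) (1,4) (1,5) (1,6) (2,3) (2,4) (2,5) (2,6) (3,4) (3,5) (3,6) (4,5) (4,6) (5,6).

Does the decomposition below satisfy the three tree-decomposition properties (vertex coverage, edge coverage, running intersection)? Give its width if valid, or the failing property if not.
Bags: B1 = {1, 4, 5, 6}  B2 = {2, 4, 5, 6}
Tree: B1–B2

A tree decomposition must satisfy three properties: every vertex lies in some bag; for every edge, both endpoints lie together in some bag; and for every vertex, the bags containing it form a connected subtree. Here vertex 3 appears in no bag, so the decomposition is invalid.

No — vertex 3 appears in no bag.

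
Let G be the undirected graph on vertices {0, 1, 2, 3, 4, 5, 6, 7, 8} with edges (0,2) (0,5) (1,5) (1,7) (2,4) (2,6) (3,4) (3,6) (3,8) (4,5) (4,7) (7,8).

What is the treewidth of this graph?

A width-3 tree decomposition is:
Bags: B1 = {3, 6, 7, 8}  B2 = {3, 4, 6, 7}  B3 = {2, 4, 6, 7}  B4 = {1, 2, 4, 7}  B5 = {1, 2, 4, 5}  B6 = {0, 1, 2, 5}
Tree: B1–B2, B2–B3, B3–B4, B4–B5, B5–B6
Each bag holds 4 vertices, so the decomposition has width 3, which upper-bounds the treewidth. For the lower bound: the 4 vertex sets {3,6,8}, {7}, {4}, {0,1,2,5} are disjoint, each induces a connected subgraph, and every pair is joined by at least one edge of G. Contracting each set to a single vertex therefore yields K_{4} as a minor, and since treewidth is minor-monotone, tw(G) ≥ tw(K_{4}) = 3. Hence tw(G) = 3 exactly.

3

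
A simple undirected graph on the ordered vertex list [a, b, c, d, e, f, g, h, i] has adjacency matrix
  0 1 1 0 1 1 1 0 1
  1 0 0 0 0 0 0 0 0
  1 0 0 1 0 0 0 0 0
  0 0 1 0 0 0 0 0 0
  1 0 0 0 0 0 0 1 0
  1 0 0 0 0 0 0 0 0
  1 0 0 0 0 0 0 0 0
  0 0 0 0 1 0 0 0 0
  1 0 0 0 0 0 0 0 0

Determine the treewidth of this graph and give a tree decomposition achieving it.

Each bag holds 2 vertices, so the decomposition has width 1, which upper-bounds the treewidth. Any graph with an edge has treewidth ≥ 1, and G has the edge a–e. Hence tw(G) = 1 exactly.

Treewidth 1.
One such decomposition:
Bags: B1 = {a, e}  B2 = {a, g}  B3 = {a, f}  B4 = {a, b}  B5 = {e, h}  B6 = {a, i}  B7 = {a, c}  B8 = {c, d}
Tree: B1–B2, B2–B3, B2–B4, B1–B5, B4–B6, B1–B7, B7–B8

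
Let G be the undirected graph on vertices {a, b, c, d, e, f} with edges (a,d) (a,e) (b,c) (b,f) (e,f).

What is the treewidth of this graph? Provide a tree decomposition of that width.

Treewidth 1.
Bags: B1 = {b, c}  B2 = {b, f}  B3 = {e, f}  B4 = {a, e}  B5 = {a, d}
Tree: B1–B2, B2–B3, B3–B4, B4–B5

Every bag has size at most 2, so the width is 2 − 1 = 1 and tw(G) ≤ 1. Any graph with an edge has treewidth ≥ 1, and G has the edge c–b. Hence tw(G) = 1 exactly.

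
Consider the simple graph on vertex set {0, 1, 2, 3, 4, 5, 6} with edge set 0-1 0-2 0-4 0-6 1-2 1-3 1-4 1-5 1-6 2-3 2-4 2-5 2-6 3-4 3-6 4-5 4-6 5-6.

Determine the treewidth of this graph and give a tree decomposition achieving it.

Treewidth 4.
Bags: B1 = {1, 2, 3, 4, 6}  B2 = {1, 2, 4, 5, 6}  B3 = {0, 1, 2, 4, 6}
Tree: B1–B2, B1–B3

The largest bag has 5 vertices, giving width 4; this decomposition certifies tw(G) ≤ 4. Conversely, {0, 1, 2, 4, 6} is a clique of size 5, and the vertices of any clique must share a bag in every tree decomposition; so some bag has ≥ 5 vertices and tw(G) ≥ 4. Combining the bounds, tw(G) = 4.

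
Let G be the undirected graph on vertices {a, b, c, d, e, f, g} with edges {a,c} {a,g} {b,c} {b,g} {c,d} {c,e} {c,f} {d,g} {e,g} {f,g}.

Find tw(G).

A width-2 tree decomposition is:
Bags: B1 = {b, c, g}  B2 = {c, e, g}  B3 = {c, f, g}  B4 = {a, c, g}  B5 = {c, d, g}
Tree: B1–B2, B2–B3, B3–B4, B4–B5
Every bag has size at most 3, so the width is 3 − 1 = 2 and tw(G) ≤ 2. Since g–b–c–e–g is a cycle in G, G is not acyclic. Forests are exactly the graphs of treewidth ≤ 1, so tw(G) ≥ 2. Combining the bounds, tw(G) = 2.

2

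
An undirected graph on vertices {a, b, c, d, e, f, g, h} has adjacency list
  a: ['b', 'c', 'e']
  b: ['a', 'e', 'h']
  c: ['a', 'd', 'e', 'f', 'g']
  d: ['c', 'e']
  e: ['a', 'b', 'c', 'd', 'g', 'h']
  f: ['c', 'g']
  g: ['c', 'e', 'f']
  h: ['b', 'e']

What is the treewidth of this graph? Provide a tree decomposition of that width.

Treewidth 2.
One optimal decomposition is:
Bags: B1 = {c, e, g}  B2 = {c, d, e}  B3 = {a, c, e}  B4 = {a, b, e}  B5 = {b, e, h}  B6 = {c, f, g}
Tree: B1–B2, B2–B3, B3–B4, B4–B5, B1–B6

The largest bag has 3 vertices, giving width 2; this decomposition certifies tw(G) ≤ 2. For the lower bound, the 3 vertices {b, e, h} are pairwise adjacent, and any tree decomposition puts a clique entirely inside one bag — forcing width ≥ 2. Therefore the treewidth is 2.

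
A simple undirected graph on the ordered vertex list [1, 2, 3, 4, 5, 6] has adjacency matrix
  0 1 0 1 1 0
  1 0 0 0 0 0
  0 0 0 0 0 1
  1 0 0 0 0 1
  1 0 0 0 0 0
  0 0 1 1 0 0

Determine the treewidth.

A width-1 tree decomposition is:
Bags: B1 = {1, 4}  B2 = {1, 5}  B3 = {4, 6}  B4 = {1, 2}  B5 = {3, 6}
Tree: B1–B2, B1–B3, B1–B4, B3–B5
Every bag has size at most 2, so the width is 2 − 1 = 1 and tw(G) ≤ 1. Any graph with an edge has treewidth ≥ 1, and G has the edge 1–4. Hence tw(G) = 1 exactly.

1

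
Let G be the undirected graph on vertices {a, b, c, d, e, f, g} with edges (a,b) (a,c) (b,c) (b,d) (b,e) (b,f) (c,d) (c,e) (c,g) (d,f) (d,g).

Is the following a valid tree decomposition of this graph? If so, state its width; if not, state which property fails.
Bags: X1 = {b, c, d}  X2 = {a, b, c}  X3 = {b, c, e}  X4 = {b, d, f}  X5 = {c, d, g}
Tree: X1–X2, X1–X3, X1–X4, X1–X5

Checking the three conditions: (i) the bags cover all of {a, b, c, d, e, f, g}; (ii) for each edge, some bag contains both endpoints; (iii) the bags containing any fixed vertex form a subtree. All hold, so the decomposition is valid with width 3 − 1 = 2.

Yes; width 2.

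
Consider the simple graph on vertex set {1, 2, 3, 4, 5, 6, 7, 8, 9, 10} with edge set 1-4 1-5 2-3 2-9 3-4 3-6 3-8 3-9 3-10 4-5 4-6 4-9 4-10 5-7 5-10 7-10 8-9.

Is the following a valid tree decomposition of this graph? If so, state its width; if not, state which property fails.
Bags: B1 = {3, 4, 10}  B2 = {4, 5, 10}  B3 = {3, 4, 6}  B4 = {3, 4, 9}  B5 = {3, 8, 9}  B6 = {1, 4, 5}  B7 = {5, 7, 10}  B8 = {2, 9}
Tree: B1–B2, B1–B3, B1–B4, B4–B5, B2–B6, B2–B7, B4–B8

A tree decomposition must satisfy three properties: every vertex lies in some bag; for every edge, both endpoints lie together in some bag; and for every vertex, the bags containing it form a connected subtree. Here edge (3,2) lies in no bag, so the decomposition is invalid.

No — edge (3,2) lies in no bag.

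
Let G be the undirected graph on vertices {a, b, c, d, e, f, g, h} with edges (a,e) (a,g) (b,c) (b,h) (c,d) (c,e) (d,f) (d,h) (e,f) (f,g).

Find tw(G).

2

A width-2 tree decomposition is:
Bags: B1 = {a, f, g}  B2 = {a, e, f}  B3 = {d, e, f}  B4 = {c, d, e}  B5 = {c, d, h}  B6 = {b, c, h}
Tree: B1–B2, B2–B3, B3–B4, B4–B5, B5–B6
Each bag holds 3 vertices, so the decomposition has width 2, which upper-bounds the treewidth. Since g–a–e–f–g is a cycle in G, G is not acyclic. Forests are exactly the graphs of treewidth ≤ 1, so tw(G) ≥ 2. Hence tw(G) = 2 exactly.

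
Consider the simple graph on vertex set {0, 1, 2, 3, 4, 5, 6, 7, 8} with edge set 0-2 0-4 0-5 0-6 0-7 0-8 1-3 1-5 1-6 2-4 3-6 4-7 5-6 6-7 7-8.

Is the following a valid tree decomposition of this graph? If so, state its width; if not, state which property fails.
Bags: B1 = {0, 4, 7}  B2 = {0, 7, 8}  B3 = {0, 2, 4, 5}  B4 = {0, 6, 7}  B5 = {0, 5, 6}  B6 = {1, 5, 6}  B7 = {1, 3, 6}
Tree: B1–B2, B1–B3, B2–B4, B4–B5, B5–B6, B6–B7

No — bags containing vertex 5 are not connected in the tree.

A tree decomposition must satisfy three properties: every vertex lies in some bag; for every edge, both endpoints lie together in some bag; and for every vertex, the bags containing it form a connected subtree. Here bags containing vertex 5 are not connected in the tree, so the decomposition is invalid.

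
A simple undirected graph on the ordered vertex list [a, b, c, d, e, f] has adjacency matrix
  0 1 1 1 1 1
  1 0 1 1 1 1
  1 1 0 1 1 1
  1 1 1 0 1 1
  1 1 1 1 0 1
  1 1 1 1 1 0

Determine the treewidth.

A width-5 tree decomposition is:
Bags: B1 = {a, b, c, d, e, f}
Tree: (single bag)
A single bag containing all 6 vertices is trivially a valid decomposition of width 5. For the lower bound, the 6 vertices {a, b, c, d, e, f} are pairwise adjacent, and any tree decomposition puts a clique entirely inside one bag — forcing width ≥ 5. Therefore the treewidth is 5.

5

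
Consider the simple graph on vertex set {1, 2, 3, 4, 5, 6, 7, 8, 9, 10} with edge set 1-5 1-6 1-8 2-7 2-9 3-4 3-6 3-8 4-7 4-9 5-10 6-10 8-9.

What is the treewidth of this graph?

A width-2 tree decomposition is:
Bags: B1 = {1, 5, 10}  B2 = {1, 6, 10}  B3 = {1, 6, 8}  B4 = {3, 6, 8}  B5 = {3, 8, 9}  B6 = {3, 4, 9}  B7 = {2, 4, 9}  B8 = {2, 4, 7}
Tree: B1–B2, B2–B3, B3–B4, B4–B5, B5–B6, B6–B7, B7–B8
Each bag holds 3 vertices, so the decomposition has width 2, which upper-bounds the treewidth. Since 5–10–6–1–5 is a cycle in G, G is not acyclic. Forests are exactly the graphs of treewidth ≤ 1, so tw(G) ≥ 2. Combining the bounds, tw(G) = 2.

2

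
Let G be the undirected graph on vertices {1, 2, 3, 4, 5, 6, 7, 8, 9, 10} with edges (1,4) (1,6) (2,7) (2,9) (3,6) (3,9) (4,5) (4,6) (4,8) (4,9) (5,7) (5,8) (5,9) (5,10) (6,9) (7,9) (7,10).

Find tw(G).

2

A width-2 tree decomposition is:
Bags: B1 = {4, 5, 9}  B2 = {5, 7, 9}  B3 = {2, 7, 9}  B4 = {4, 6, 9}  B5 = {1, 4, 6}  B6 = {5, 7, 10}  B7 = {4, 5, 8}  B8 = {3, 6, 9}
Tree: B1–B2, B2–B3, B1–B4, B4–B5, B2–B6, B1–B7, B4–B8
Each bag holds 3 vertices, so the decomposition has width 2, which upper-bounds the treewidth. Conversely, {4, 5, 8} is a clique of size 3, and the vertices of any clique must share a bag in every tree decomposition; so some bag has ≥ 3 vertices and tw(G) ≥ 2. The upper and lower bounds meet at 2, so that is the treewidth.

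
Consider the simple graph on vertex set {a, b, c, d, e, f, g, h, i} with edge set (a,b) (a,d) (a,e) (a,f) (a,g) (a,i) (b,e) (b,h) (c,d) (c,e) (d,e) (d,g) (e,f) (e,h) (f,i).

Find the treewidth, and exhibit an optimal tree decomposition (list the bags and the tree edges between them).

Each bag holds 3 vertices, so the decomposition has width 2, which upper-bounds the treewidth. Conversely, {b, e, h} is a clique of size 3, and the vertices of any clique must share a bag in every tree decomposition; so some bag has ≥ 3 vertices and tw(G) ≥ 2. Hence tw(G) = 2 exactly.

Treewidth 2.
One optimal decomposition is:
Bags: B1 = {c, d, e}  B2 = {a, d, e}  B3 = {a, d, g}  B4 = {a, b, e}  B5 = {a, e, f}  B6 = {b, e, h}  B7 = {a, f, i}
Tree: B1–B2, B2–B3, B2–B4, B4–B5, B4–B6, B5–B7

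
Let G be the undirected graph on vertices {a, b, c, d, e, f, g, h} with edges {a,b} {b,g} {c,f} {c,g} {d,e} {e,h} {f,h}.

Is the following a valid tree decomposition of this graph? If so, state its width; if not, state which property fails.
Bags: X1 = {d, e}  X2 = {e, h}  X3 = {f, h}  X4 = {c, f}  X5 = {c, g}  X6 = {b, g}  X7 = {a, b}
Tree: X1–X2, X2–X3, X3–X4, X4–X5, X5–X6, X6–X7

Every vertex of G appears in some bag (union = {a, b, c, d, e, f, g, h}); every edge is covered by a bag; and for each vertex v the set of bags containing v is connected in the bag tree. The decomposition is therefore valid. The largest bag has 2 vertices, so the width is 1.

Yes; width 1.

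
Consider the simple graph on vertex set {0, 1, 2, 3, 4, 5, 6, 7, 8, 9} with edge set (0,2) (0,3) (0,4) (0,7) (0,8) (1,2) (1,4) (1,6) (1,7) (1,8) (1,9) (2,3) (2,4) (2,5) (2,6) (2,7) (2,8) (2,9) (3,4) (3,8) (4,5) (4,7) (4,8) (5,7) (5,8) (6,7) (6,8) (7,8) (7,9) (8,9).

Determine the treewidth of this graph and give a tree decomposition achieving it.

Each bag holds 5 vertices, so the decomposition has width 4, which upper-bounds the treewidth. On the other hand G contains the 5-clique {0, 2, 3, 4, 8}. A clique must lie in a single bag of any decomposition, so no decomposition can have width below 4. The upper and lower bounds meet at 4, so that is the treewidth.

Treewidth 4.
One optimal decomposition is:
Bags: B1 = {1, 2, 4, 7, 8}  B2 = {2, 4, 5, 7, 8}  B3 = {0, 2, 4, 7, 8}  B4 = {1, 2, 6, 7, 8}  B5 = {1, 2, 7, 8, 9}  B6 = {0, 2, 3, 4, 8}
Tree: B1–B2, B2–B3, B1–B4, B4–B5, B3–B6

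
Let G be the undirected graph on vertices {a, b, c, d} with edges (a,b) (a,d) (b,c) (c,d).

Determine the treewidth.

A width-2 tree decomposition is:
Bags: B1 = {a, c, d}  B2 = {a, b, c}
Tree: B1–B2
The largest bag has 3 vertices, giving width 2; this decomposition certifies tw(G) ≤ 2. The edges a–d–c–b–a form a cycle, so G is not a tree and its treewidth is at least 2. Hence tw(G) = 2 exactly.

2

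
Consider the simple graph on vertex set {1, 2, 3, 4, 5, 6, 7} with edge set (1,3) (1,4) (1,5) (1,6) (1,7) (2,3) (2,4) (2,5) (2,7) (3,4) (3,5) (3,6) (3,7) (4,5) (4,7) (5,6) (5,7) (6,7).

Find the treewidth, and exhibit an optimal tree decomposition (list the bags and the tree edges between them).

Treewidth 4.
One optimal decomposition is:
Bags: B1 = {1, 3, 5, 6, 7}  B2 = {1, 3, 4, 5, 7}  B3 = {2, 3, 4, 5, 7}
Tree: B1–B2, B2–B3

Each bag holds 5 vertices, so the decomposition has width 4, which upper-bounds the treewidth. Conversely, {1, 3, 4, 5, 7} is a clique of size 5, and the vertices of any clique must share a bag in every tree decomposition; so some bag has ≥ 5 vertices and tw(G) ≥ 4. Therefore the treewidth is 4.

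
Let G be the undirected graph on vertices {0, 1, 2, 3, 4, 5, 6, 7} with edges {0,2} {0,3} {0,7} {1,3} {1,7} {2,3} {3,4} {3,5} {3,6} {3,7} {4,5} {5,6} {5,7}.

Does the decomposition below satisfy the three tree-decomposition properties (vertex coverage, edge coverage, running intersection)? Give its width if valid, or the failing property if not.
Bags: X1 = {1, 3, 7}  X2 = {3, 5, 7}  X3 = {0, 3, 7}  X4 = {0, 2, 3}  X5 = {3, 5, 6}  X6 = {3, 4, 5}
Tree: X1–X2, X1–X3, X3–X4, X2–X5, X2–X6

Yes; width 2.

Checking the three conditions: (i) the bags cover all of {0, 1, 2, 3, 4, 5, 6, 7}; (ii) for each edge, some bag contains both endpoints; (iii) the bags containing any fixed vertex form a subtree. All hold, so the decomposition is valid with width 3 − 1 = 2.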